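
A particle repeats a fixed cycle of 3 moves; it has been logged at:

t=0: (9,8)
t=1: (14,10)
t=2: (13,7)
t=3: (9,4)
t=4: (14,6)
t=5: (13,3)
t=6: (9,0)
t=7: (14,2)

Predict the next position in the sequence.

(13,-1)

The moves between consecutive positions are (+5,+2), (-1,-3), (-4,-3), (+5,+2), (-1,-3), (-4,-3), (+5,+2); they repeat the 3-cycle [(+5,+2), (-1,-3), (-4,-3)].
step 8: apply (-1,-3) → (13,-1)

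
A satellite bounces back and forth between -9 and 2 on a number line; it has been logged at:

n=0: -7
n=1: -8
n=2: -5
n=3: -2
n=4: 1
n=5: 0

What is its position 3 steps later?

The value travels 3 per step and bounces off the walls at -9 and 2.
  step 6: 0 → -3
  step 7: -3 → -6
  step 8: -6 → -9

-9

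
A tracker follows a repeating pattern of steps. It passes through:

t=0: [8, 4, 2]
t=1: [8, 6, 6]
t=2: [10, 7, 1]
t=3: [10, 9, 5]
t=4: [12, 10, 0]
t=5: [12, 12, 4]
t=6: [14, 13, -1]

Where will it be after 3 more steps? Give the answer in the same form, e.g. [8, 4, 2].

[16, 18, 2]

The moves between consecutive positions are [+0, +2, +4], [+2, +1, -5], [+0, +2, +4], [+2, +1, -5], [+0, +2, +4], [+2, +1, -5]; they repeat the 2-cycle [[+0, +2, +4], [+2, +1, -5]].
step 7: apply [+0, +2, +4] → [14, 15, 3]
step 8: apply [+2, +1, -5] → [16, 16, -2]
step 9: apply [+0, +2, +4] → [16, 18, 2]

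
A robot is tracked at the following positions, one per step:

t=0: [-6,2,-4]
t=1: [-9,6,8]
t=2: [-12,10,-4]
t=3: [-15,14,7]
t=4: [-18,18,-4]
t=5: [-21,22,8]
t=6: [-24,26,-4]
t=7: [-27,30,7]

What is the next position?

[-30,34,-4]

First: linear, -3 per step → -30 at step 8.
Second: linear, +4 per step → 34 at step 8.
Third: cycles through -4, 8, -4, 7 every 4 steps. Step 8 lands at position 0 of the cycle → -4.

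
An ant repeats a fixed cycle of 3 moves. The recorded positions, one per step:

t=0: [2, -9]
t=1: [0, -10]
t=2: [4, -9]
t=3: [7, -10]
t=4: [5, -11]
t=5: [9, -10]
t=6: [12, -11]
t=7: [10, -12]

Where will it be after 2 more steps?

[17, -12]

The moves between consecutive positions are [-2, -1], [+4, +1], [+3, -1], [-2, -1], [+4, +1], [+3, -1], [-2, -1]; they repeat the 3-cycle [[-2, -1], [+4, +1], [+3, -1]].
step 8: apply [+4, +1] → [14, -11]
step 9: apply [+3, -1] → [17, -12]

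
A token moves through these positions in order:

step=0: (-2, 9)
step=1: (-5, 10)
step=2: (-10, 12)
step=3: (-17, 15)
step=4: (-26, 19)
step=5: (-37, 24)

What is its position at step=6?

(-50, 30)

Successive displacements: (-3, +1), (-5, +2), (-7, +3), (-9, +4), (-11, +5) — each changes by (-2, +1).
step 6: (-37, 24) + (-13, +6) → (-50, 30)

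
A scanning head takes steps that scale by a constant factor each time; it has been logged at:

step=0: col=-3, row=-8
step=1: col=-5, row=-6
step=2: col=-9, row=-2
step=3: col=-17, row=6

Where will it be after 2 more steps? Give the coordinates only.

Consecutive displacements (-2, +2), (-4, +4), (-8, +8) scale by a factor of 2 each step.
step 4: col=-17, row=6 + (-16, +16) → col=-33, row=22
step 5: col=-33, row=22 + (-32, +32) → col=-65, row=54

col=-65, row=54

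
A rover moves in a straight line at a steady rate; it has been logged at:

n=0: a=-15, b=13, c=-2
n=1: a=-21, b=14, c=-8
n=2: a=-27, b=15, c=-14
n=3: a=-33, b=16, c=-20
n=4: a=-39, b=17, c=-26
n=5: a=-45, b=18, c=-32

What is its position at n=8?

a=-63, b=21, c=-50

The position changes by (-6,+1,-6) every step.
step 6: a=-45, b=18, c=-32 + (-6,+1,-6) → a=-51, b=19, c=-38
step 7: a=-51, b=19, c=-38 + (-6,+1,-6) → a=-57, b=20, c=-44
step 8: a=-57, b=20, c=-44 + (-6,+1,-6) → a=-63, b=21, c=-50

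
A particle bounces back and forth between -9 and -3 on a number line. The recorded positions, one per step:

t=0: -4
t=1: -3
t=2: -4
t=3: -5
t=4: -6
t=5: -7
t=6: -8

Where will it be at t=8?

-8

The value travels 1 per step and bounces off the walls at -9 and -3.
  step 7: -8 → -9
  step 8: -9 → -8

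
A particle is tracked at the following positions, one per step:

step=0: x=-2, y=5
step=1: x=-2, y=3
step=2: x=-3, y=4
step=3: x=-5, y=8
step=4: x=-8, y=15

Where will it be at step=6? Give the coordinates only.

First differences are (+0,-2), (-1,+1), (-2,+4), (-3,+7); their common second difference is (-1,+3) (constant acceleration).
step 5: x=-8, y=15 + (-4,+10) → x=-12, y=25
step 6: x=-12, y=25 + (-5,+13) → x=-17, y=38

x=-17, y=38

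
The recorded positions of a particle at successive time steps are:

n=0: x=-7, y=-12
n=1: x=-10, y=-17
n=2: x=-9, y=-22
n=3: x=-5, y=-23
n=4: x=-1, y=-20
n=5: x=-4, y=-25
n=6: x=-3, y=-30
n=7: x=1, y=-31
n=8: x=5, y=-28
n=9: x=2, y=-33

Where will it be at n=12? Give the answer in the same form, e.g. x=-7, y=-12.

Step-to-step displacements: (-3,-5), (+1,-5), (+4,-1), (+4,+3), (-3,-5), (+1,-5), (+4,-1), (+4,+3), (-3,-5) — a repeating cycle of length 4.
step 10: apply (+1,-5) → x=3, y=-38
step 11: apply (+4,-1) → x=7, y=-39
step 12: apply (+4,+3) → x=11, y=-36

x=11, y=-36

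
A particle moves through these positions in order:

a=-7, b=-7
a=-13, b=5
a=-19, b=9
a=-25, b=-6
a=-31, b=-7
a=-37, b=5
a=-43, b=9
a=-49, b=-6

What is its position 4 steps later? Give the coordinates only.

a=-73, b=-6

A: linear, -6 per step → -73 at step 11.
B: cycles through -7, 5, 9, -6 every 4 steps. Step 11 lands at position 3 of the cycle → -6.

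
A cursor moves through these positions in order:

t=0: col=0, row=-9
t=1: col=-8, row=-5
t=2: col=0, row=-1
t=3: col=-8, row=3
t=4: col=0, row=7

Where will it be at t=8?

Col: cycles through 0, -8 every 2 steps. Step 8 lands at position 0 of the cycle → 0.
Row: linear, +4 per step → 23 at step 8.

col=0, row=23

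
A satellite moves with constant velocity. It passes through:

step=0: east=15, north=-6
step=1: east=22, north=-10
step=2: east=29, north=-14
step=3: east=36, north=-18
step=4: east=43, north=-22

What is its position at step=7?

east=64, north=-34

Constant displacement of (+7, -4) per step.
step 5: east=43, north=-22 + (+7, -4) → east=50, north=-26
step 6: east=50, north=-26 + (+7, -4) → east=57, north=-30
step 7: east=57, north=-30 + (+7, -4) → east=64, north=-34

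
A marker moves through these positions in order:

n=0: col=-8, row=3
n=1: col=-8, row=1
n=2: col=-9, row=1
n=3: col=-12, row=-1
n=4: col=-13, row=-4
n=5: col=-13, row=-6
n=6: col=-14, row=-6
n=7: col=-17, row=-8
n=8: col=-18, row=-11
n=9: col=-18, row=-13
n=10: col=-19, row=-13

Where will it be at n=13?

Step-to-step displacements: (+0,-2), (-1,+0), (-3,-2), (-1,-3), (+0,-2), (-1,+0), (-3,-2), (-1,-3), (+0,-2), (-1,+0) — a repeating cycle of length 4.
step 11: apply (-3,-2) → col=-22, row=-15
step 12: apply (-1,-3) → col=-23, row=-18
step 13: apply (+0,-2) → col=-23, row=-20

col=-23, row=-20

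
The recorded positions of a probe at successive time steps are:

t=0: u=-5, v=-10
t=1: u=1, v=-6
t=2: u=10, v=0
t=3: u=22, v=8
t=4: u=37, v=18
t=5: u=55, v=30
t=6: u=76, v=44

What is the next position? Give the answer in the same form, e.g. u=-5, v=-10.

First differences are (+6, +4), (+9, +6), (+12, +8), (+15, +10), (+18, +12), (+21, +14); their common second difference is (+3, +2) (constant acceleration).
step 7: u=76, v=44 + (+24, +16) → u=100, v=60

u=100, v=60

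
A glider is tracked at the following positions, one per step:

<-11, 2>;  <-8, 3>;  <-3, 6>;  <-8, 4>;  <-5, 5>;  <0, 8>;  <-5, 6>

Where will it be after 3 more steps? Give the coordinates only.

<-2, 8>

The moves between consecutive positions are <+3, +1>, <+5, +3>, <-5, -2>, <+3, +1>, <+5, +3>, <-5, -2>; they repeat the 3-cycle [<+3, +1>, <+5, +3>, <-5, -2>].
step 7: apply <+3, +1> → <-2, 7>
step 8: apply <+5, +3> → <3, 10>
step 9: apply <-5, -2> → <-2, 8>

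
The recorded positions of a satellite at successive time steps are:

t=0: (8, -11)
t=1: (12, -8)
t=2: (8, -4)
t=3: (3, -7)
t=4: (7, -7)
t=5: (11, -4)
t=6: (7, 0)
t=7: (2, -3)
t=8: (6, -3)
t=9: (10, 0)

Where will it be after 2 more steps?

Differencing gives (+4, +3), (-4, +4), (-5, -3), (+4, +0), (+4, +3), (-4, +4), (-5, -3), (+4, +0), (+4, +3). This is the pattern (+4, +3), (-4, +4), (-5, -3), (+4, +0) repeated.
step 10: apply (-4, +4) → (6, 4)
step 11: apply (-5, -3) → (1, 1)

(1, 1)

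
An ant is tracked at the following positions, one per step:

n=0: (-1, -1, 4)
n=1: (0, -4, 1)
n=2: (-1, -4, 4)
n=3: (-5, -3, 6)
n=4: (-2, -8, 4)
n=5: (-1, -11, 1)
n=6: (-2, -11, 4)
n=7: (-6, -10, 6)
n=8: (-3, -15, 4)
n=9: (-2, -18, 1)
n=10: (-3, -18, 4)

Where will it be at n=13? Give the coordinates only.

(-3, -25, 1)

Step-to-step displacements: (+1, -3, -3), (-1, +0, +3), (-4, +1, +2), (+3, -5, -2), (+1, -3, -3), (-1, +0, +3), (-4, +1, +2), (+3, -5, -2), (+1, -3, -3), (-1, +0, +3) — a repeating cycle of length 4.
step 11: apply (-4, +1, +2) → (-7, -17, 6)
step 12: apply (+3, -5, -2) → (-4, -22, 4)
step 13: apply (+1, -3, -3) → (-3, -25, 1)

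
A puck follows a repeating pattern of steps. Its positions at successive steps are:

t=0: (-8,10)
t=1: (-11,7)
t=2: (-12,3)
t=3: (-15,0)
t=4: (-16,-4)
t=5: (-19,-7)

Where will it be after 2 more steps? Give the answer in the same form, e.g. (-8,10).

Step-to-step displacements: (-3,-3), (-1,-4), (-3,-3), (-1,-4), (-3,-3) — a repeating cycle of length 2.
step 6: apply (-1,-4) → (-20,-11)
step 7: apply (-3,-3) → (-23,-14)

(-23,-14)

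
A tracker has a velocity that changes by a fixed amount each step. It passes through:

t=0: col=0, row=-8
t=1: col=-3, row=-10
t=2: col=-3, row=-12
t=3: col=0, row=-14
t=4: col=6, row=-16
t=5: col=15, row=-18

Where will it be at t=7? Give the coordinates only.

col=42, row=-22

Successive displacements: (-3, -2), (+0, -2), (+3, -2), (+6, -2), (+9, -2) — each changes by (+3, +0).
step 6: col=15, row=-18 + (+12, -2) → col=27, row=-20
step 7: col=27, row=-20 + (+15, -2) → col=42, row=-22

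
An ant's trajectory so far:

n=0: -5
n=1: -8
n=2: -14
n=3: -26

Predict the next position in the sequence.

-50

The jumps are -3, -6, -12 — a geometric progression with ratio 2.
step 4: -26 − 24 → -50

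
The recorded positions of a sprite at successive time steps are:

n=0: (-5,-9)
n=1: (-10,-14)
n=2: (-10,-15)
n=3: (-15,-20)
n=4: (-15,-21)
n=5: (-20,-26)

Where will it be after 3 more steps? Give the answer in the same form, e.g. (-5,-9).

(-25,-33)

Step-to-step displacements: (-5,-5), (+0,-1), (-5,-5), (+0,-1), (-5,-5) — a repeating cycle of length 2.
step 6: apply (+0,-1) → (-20,-27)
step 7: apply (-5,-5) → (-25,-32)
step 8: apply (+0,-1) → (-25,-33)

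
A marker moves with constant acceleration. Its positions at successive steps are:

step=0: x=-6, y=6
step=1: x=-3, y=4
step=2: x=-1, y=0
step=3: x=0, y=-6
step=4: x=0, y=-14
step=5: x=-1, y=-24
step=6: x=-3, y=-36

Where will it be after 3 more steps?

Successive displacements: (+3, -2), (+2, -4), (+1, -6), (+0, -8), (-1, -10), (-2, -12) — each changes by (-1, -2).
step 7: x=-3, y=-36 + (-3, -14) → x=-6, y=-50
step 8: x=-6, y=-50 + (-4, -16) → x=-10, y=-66
step 9: x=-10, y=-66 + (-5, -18) → x=-15, y=-84

x=-15, y=-84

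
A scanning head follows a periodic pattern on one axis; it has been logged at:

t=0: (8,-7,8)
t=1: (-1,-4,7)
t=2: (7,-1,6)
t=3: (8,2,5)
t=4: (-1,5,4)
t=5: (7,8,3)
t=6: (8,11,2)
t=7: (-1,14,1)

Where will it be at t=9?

The first coordinate repeats the cycle [8, -1, 7] with period 3; step 9 mod 3 = 0, giving 8.
The second coordinate changes by +3 each step, so at step 9 it is -7 + 9·(3) = 20.
The third coordinate changes by -1 each step, so at step 9 it is 8 + 9·(-1) = -1.

(8,20,-1)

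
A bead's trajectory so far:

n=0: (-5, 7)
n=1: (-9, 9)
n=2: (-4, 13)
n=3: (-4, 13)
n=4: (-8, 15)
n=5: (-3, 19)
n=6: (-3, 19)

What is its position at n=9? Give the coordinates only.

(-2, 25)

The moves between consecutive positions are (-4, +2), (+5, +4), (+0, +0), (-4, +2), (+5, +4), (+0, +0); they repeat the 3-cycle [(-4, +2), (+5, +4), (+0, +0)].
step 7: apply (-4, +2) → (-7, 21)
step 8: apply (+5, +4) → (-2, 25)
step 9: apply (+0, +0) → (-2, 25)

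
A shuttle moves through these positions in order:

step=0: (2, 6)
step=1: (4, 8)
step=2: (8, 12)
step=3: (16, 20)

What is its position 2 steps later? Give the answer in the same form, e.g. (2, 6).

Step-to-step displacements: (+2, +2), (+4, +4), (+8, +8); each is 2× the previous.
step 4: (16, 20) + (+16, +16) → (32, 36)
step 5: (32, 36) + (+32, +32) → (64, 68)

(64, 68)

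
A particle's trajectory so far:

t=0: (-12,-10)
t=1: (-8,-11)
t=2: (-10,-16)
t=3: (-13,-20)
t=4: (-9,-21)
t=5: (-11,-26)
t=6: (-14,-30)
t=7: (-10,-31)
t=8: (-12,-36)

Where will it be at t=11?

The moves between consecutive positions are (+4,-1), (-2,-5), (-3,-4), (+4,-1), (-2,-5), (-3,-4), (+4,-1), (-2,-5); they repeat the 3-cycle [(+4,-1), (-2,-5), (-3,-4)].
step 9: apply (-3,-4) → (-15,-40)
step 10: apply (+4,-1) → (-11,-41)
step 11: apply (-2,-5) → (-13,-46)

(-13,-46)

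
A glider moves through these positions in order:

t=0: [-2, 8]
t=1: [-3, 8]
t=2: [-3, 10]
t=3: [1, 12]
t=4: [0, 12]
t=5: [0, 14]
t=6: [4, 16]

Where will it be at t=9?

[7, 20]

Step-to-step displacements: [-1, +0], [+0, +2], [+4, +2], [-1, +0], [+0, +2], [+4, +2] — a repeating cycle of length 3.
step 7: apply [-1, +0] → [3, 16]
step 8: apply [+0, +2] → [3, 18]
step 9: apply [+4, +2] → [7, 20]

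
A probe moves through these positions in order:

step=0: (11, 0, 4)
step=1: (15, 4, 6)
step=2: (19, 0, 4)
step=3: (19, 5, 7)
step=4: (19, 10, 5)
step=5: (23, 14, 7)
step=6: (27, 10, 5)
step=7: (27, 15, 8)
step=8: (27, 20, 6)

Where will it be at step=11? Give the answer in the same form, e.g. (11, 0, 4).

Step-to-step displacements: (+4, +4, +2), (+4, -4, -2), (+0, +5, +3), (+0, +5, -2), (+4, +4, +2), (+4, -4, -2), (+0, +5, +3), (+0, +5, -2) — a repeating cycle of length 4.
step 9: apply (+4, +4, +2) → (31, 24, 8)
step 10: apply (+4, -4, -2) → (35, 20, 6)
step 11: apply (+0, +5, +3) → (35, 25, 9)

(35, 25, 9)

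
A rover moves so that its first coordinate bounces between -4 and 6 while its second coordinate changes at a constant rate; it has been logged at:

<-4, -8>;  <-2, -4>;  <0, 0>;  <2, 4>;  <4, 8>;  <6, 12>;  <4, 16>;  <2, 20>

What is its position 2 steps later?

The first coordinate reflects between -4 and 6, moving 2 per step.
  step 8: 2 → 0
  step 9: 0 → -2
The second coordinate changes by +4 each step: at step 9 it is 28.

<-2, 28>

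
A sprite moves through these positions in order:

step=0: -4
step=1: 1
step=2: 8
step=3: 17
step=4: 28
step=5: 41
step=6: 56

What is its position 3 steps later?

113

Successive displacements: +5, +7, +9, +11, +13, +15 — each changes by +2.
step 7: 56 + 17 → 73
step 8: 73 + 19 → 92
step 9: 92 + 21 → 113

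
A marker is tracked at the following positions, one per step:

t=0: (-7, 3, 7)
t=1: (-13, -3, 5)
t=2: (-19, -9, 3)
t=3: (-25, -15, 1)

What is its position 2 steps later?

Constant displacement of (-6, -6, -2) per step.
step 4: (-25, -15, 1) + (-6, -6, -2) → (-31, -21, -1)
step 5: (-31, -21, -1) + (-6, -6, -2) → (-37, -27, -3)

(-37, -27, -3)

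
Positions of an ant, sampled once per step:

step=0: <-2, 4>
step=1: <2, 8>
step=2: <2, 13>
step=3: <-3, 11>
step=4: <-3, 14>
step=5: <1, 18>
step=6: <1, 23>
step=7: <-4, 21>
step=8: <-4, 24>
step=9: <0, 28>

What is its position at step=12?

<-5, 34>

Step-to-step displacements: <+4, +4>, <+0, +5>, <-5, -2>, <+0, +3>, <+4, +4>, <+0, +5>, <-5, -2>, <+0, +3>, <+4, +4> — a repeating cycle of length 4.
step 10: apply <+0, +5> → <0, 33>
step 11: apply <-5, -2> → <-5, 31>
step 12: apply <+0, +3> → <-5, 34>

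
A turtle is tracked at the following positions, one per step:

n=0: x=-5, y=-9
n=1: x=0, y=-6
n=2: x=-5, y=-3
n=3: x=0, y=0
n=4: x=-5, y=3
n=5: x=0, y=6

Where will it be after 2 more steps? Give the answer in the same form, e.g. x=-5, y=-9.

The x coordinate repeats the cycle [-5, 0] with period 2; step 7 mod 2 = 1, giving 0.
The y coordinate changes by +3 each step, so at step 7 it is -9 + 7·(3) = 12.

x=0, y=12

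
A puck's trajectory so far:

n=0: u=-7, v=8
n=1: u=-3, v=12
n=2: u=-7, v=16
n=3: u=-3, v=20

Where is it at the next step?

u=-7, v=24

The u coordinate repeats the cycle [-7, -3] with period 2; step 4 mod 2 = 0, giving -7.
The v coordinate changes by +4 each step, so at step 4 it is 8 + 4·(4) = 24.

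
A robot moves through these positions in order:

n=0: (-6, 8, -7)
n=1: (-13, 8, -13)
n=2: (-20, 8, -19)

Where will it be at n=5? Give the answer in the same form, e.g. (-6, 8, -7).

Constant displacement of (-7, +0, -6) per step.
step 3: (-20, 8, -19) + (-7, +0, -6) → (-27, 8, -25)
step 4: (-27, 8, -25) + (-7, +0, -6) → (-34, 8, -31)
step 5: (-34, 8, -31) + (-7, +0, -6) → (-41, 8, -37)

(-41, 8, -37)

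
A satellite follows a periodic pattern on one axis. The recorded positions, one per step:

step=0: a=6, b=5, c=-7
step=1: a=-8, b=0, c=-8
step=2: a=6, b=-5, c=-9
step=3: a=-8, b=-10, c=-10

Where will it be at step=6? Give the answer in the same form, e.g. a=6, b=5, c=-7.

a=6, b=-25, c=-13

The a coordinate repeats the cycle [6, -8] with period 2; step 6 mod 2 = 0, giving 6.
The b coordinate changes by -5 each step, so at step 6 it is 5 + 6·(-5) = -25.
The c coordinate changes by -1 each step, so at step 6 it is -7 + 6·(-1) = -13.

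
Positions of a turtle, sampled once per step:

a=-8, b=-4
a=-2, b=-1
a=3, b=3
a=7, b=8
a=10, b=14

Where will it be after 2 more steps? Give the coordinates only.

a=13, b=29

Taking differences between consecutive positions: (+6, +3), (+5, +4), (+4, +5), (+3, +6). These grow by (-1, +1) each step.
step 5: a=10, b=14 + (+2, +7) → a=12, b=21
step 6: a=12, b=21 + (+1, +8) → a=13, b=29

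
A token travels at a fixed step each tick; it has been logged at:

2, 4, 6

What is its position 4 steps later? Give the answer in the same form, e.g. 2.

The position changes by +2 every step.
step 3: 6 + 2 → 8
step 4: 8 + 2 → 10
step 5: 10 + 2 → 12
step 6: 12 + 2 → 14

14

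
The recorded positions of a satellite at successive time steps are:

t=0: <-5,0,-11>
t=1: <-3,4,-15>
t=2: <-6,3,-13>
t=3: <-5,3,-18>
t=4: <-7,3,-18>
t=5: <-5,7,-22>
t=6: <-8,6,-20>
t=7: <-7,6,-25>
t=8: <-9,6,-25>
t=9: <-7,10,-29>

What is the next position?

<-10,9,-27>

Differencing gives <+2,+4,-4>, <-3,-1,+2>, <+1,+0,-5>, <-2,+0,+0>, <+2,+4,-4>, <-3,-1,+2>, <+1,+0,-5>, <-2,+0,+0>, <+2,+4,-4>. This is the pattern <+2,+4,-4>, <-3,-1,+2>, <+1,+0,-5>, <-2,+0,+0> repeated.
step 10: apply <-3,-1,+2> → <-10,9,-27>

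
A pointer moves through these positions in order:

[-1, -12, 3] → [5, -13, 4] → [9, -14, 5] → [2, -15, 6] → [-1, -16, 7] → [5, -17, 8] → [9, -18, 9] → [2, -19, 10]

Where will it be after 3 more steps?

[9, -22, 13]

First: cycles through -1, 5, 9, 2 every 4 steps. Step 10 lands at position 2 of the cycle → 9.
Second: linear, -1 per step → -22 at step 10.
Third: linear, +1 per step → 13 at step 10.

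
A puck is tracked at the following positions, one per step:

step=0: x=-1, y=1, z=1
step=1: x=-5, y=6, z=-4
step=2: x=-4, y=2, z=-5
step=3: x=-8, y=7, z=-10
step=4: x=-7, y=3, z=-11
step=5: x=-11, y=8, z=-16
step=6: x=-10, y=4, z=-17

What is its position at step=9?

The moves between consecutive positions are (-4, +5, -5), (+1, -4, -1), (-4, +5, -5), (+1, -4, -1), (-4, +5, -5), (+1, -4, -1); they repeat the 2-cycle [(-4, +5, -5), (+1, -4, -1)].
step 7: apply (-4, +5, -5) → x=-14, y=9, z=-22
step 8: apply (+1, -4, -1) → x=-13, y=5, z=-23
step 9: apply (-4, +5, -5) → x=-17, y=10, z=-28

x=-17, y=10, z=-28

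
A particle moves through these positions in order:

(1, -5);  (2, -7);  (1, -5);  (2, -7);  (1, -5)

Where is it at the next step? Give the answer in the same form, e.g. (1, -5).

(2, -7)

Consecutive displacements (+1, -2), (-1, +2), (+1, -2), (-1, +2) scale by a factor of -1 each step.
step 5: (1, -5) + (+1, -2) → (2, -7)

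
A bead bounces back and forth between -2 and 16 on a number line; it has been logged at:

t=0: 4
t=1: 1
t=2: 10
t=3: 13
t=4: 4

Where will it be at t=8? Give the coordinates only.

The value reflects between -2 and 16, moving 9 per step.
  step 5: 4 → 1
  step 6: 1 → 10
  step 7: 10 → 13
  step 8: 13 → 4

4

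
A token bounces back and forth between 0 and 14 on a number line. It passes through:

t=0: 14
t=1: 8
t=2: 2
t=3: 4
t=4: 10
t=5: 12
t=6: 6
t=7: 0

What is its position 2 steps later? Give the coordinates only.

12

The value travels 6 per step and bounces off the walls at 0 and 14.
  step 8: 0 → 6
  step 9: 6 → 12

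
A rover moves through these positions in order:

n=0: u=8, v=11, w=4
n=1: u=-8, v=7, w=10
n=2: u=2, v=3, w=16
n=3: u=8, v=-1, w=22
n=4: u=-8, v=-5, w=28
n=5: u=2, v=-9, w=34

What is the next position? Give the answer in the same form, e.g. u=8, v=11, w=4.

u=8, v=-13, w=40

U: cycles through 8, -8, 2 every 3 steps. Step 6 lands at position 0 of the cycle → 8.
V: linear, -4 per step → -13 at step 6.
W: linear, +6 per step → 40 at step 6.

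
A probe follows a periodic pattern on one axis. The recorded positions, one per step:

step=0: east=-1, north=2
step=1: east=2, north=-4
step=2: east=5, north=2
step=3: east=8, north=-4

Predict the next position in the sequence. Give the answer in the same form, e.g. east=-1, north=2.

east=11, north=2

East: linear, +3 per step → 11 at step 4.
North: cycles through 2, -4 every 2 steps. Step 4 lands at position 0 of the cycle → 2.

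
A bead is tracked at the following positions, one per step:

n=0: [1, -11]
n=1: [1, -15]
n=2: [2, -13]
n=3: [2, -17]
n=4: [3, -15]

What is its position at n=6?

[4, -17]

Step-to-step displacements: [+0, -4], [+1, +2], [+0, -4], [+1, +2] — a repeating cycle of length 2.
step 5: apply [+0, -4] → [3, -19]
step 6: apply [+1, +2] → [4, -17]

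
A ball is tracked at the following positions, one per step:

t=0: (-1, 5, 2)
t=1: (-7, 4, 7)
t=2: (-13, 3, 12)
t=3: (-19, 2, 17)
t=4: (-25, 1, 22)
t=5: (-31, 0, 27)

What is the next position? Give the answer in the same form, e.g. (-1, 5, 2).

(-37, -1, 32)

Constant displacement of (-6, -1, +5) per step.
step 6: (-31, 0, 27) + (-6, -1, +5) → (-37, -1, 32)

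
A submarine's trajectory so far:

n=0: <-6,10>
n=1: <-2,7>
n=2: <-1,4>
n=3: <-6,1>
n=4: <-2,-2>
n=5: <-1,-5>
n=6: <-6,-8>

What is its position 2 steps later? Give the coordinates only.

<-1,-14>

First: cycles through -6, -2, -1 every 3 steps. Step 8 lands at position 2 of the cycle → -1.
Second: linear, -3 per step → -14 at step 8.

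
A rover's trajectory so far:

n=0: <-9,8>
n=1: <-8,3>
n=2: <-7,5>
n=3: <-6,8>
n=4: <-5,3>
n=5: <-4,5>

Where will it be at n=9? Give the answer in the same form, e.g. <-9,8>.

The first coordinate changes by +1 each step, so at step 9 it is -9 + 9·(1) = 0.
The second coordinate repeats the cycle [8, 3, 5] with period 3; step 9 mod 3 = 0, giving 8.

<0,8>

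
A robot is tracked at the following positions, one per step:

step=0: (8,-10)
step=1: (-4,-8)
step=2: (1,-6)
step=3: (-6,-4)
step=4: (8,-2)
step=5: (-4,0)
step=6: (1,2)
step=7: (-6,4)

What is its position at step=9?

First: cycles through 8, -4, 1, -6 every 4 steps. Step 9 lands at position 1 of the cycle → -4.
Second: linear, +2 per step → 8 at step 9.

(-4,8)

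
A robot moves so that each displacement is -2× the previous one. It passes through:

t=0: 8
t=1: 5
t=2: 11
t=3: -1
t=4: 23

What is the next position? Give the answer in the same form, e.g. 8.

Step-to-step displacements: -3, +6, -12, +24; each is -2× the previous.
step 5: 23 − 48 → -25

-25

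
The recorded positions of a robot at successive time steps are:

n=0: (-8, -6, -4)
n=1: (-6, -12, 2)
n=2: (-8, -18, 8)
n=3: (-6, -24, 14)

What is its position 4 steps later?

First: cycles through -8, -6 every 2 steps. Step 7 lands at position 1 of the cycle → -6.
Second: linear, -6 per step → -48 at step 7.
Third: linear, +6 per step → 38 at step 7.

(-6, -48, 38)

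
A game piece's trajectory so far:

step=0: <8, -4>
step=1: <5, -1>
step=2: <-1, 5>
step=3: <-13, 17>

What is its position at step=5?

Step-to-step displacements: <-3, +3>, <-6, +6>, <-12, +12>; each is 2× the previous.
step 4: <-13, 17> + <-24, +24> → <-37, 41>
step 5: <-37, 41> + <-48, +48> → <-85, 89>

<-85, 89>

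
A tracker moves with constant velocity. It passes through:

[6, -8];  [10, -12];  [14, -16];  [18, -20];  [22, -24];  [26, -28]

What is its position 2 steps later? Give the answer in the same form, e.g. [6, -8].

[34, -36]

Constant displacement of [+4, -4] per step.
step 6: [26, -28] + [+4, -4] → [30, -32]
step 7: [30, -32] + [+4, -4] → [34, -36]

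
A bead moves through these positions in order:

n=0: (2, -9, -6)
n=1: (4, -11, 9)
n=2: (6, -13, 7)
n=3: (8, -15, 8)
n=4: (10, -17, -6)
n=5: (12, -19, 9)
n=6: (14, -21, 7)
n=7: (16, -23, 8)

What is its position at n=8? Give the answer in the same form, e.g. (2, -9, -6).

The first coordinate changes by +2 each step, so at step 8 it is 2 + 8·(2) = 18.
The second coordinate changes by -2 each step, so at step 8 it is -9 + 8·(-2) = -25.
The third coordinate repeats the cycle [-6, 9, 7, 8] with period 4; step 8 mod 4 = 0, giving -6.

(18, -25, -6)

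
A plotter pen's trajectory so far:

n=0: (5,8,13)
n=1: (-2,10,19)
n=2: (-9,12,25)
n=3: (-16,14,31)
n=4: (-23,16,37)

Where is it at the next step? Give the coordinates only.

Each step adds (-7,+2,+6) to the position.
step 5: (-23,16,37) + (-7,+2,+6) → (-30,18,43)

(-30,18,43)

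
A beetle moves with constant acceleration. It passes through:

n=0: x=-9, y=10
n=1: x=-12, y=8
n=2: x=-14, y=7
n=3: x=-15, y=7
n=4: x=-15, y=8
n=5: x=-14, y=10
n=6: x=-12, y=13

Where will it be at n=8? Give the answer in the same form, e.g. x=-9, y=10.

x=-5, y=22

Taking differences between consecutive positions: (-3, -2), (-2, -1), (-1, +0), (+0, +1), (+1, +2), (+2, +3). These grow by (+1, +1) each step.
step 7: x=-12, y=13 + (+3, +4) → x=-9, y=17
step 8: x=-9, y=17 + (+4, +5) → x=-5, y=22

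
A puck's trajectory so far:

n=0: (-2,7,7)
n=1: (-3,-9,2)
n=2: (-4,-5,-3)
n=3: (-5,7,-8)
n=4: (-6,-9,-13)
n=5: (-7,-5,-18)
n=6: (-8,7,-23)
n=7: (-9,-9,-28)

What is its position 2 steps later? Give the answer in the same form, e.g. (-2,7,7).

First: linear, -1 per step → -11 at step 9.
Second: cycles through 7, -9, -5 every 3 steps. Step 9 lands at position 0 of the cycle → 7.
Third: linear, -5 per step → -38 at step 9.

(-11,7,-38)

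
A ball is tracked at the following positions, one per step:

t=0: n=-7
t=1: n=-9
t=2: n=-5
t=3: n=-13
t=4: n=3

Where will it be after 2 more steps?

n=35

Step-to-step displacements: -2, +4, -8, +16; each is -2× the previous.
step 5: 3 − 32 → n=-29
step 6: -29 + 64 → n=35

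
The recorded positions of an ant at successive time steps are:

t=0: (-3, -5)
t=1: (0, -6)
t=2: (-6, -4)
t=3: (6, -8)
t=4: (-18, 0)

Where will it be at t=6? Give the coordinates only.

(-66, 16)

Consecutive displacements (+3, -1), (-6, +2), (+12, -4), (-24, +8) scale by a factor of -2 each step.
step 5: (-18, 0) + (+48, -16) → (30, -16)
step 6: (30, -16) + (-96, +32) → (-66, 16)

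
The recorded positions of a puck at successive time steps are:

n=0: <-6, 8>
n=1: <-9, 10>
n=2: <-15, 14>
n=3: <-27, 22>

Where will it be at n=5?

Step-to-step displacements: <-3, +2>, <-6, +4>, <-12, +8>; each is 2× the previous.
step 4: <-27, 22> + <-24, +16> → <-51, 38>
step 5: <-51, 38> + <-48, +32> → <-99, 70>

<-99, 70>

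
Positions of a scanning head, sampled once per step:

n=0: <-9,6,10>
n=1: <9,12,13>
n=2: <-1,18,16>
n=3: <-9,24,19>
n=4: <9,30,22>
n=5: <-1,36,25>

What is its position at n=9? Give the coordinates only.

First: cycles through -9, 9, -1 every 3 steps. Step 9 lands at position 0 of the cycle → -9.
Second: linear, +6 per step → 60 at step 9.
Third: linear, +3 per step → 37 at step 9.

<-9,60,37>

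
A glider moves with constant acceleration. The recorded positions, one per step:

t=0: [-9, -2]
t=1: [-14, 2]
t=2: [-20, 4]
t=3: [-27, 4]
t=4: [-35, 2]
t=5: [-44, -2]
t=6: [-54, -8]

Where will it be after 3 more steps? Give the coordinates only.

First differences are [-5, +4], [-6, +2], [-7, +0], [-8, -2], [-9, -4], [-10, -6]; their common second difference is [-1, -2] (constant acceleration).
step 7: [-54, -8] + [-11, -8] → [-65, -16]
step 8: [-65, -16] + [-12, -10] → [-77, -26]
step 9: [-77, -26] + [-13, -12] → [-90, -38]

[-90, -38]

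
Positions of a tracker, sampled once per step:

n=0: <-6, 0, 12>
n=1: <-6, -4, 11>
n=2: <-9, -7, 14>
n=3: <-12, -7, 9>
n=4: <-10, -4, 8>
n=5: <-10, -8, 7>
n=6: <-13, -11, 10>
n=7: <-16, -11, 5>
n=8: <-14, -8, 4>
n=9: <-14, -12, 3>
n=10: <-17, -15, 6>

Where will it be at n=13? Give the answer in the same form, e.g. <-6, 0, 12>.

<-18, -16, -1>

Differencing gives <+0, -4, -1>, <-3, -3, +3>, <-3, +0, -5>, <+2, +3, -1>, <+0, -4, -1>, <-3, -3, +3>, <-3, +0, -5>, <+2, +3, -1>, <+0, -4, -1>, <-3, -3, +3>. This is the pattern <+0, -4, -1>, <-3, -3, +3>, <-3, +0, -5>, <+2, +3, -1> repeated.
step 11: apply <-3, +0, -5> → <-20, -15, 1>
step 12: apply <+2, +3, -1> → <-18, -12, 0>
step 13: apply <+0, -4, -1> → <-18, -16, -1>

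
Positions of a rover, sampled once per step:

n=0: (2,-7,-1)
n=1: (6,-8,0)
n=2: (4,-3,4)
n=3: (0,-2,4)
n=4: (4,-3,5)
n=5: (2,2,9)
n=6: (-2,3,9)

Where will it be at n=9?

The moves between consecutive positions are (+4,-1,+1), (-2,+5,+4), (-4,+1,+0), (+4,-1,+1), (-2,+5,+4), (-4,+1,+0); they repeat the 3-cycle [(+4,-1,+1), (-2,+5,+4), (-4,+1,+0)].
step 7: apply (+4,-1,+1) → (2,2,10)
step 8: apply (-2,+5,+4) → (0,7,14)
step 9: apply (-4,+1,+0) → (-4,8,14)

(-4,8,14)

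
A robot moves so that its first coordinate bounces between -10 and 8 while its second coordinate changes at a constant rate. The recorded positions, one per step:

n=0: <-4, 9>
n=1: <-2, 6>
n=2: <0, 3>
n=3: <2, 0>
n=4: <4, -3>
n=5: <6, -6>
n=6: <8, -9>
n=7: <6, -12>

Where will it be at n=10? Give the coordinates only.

The first coordinate reflects between -10 and 8, moving 2 per step.
  step 8: 6 → 4
  step 9: 4 → 2
  step 10: 2 → 0
The second coordinate changes by -3 each step: at step 10 it is -21.

<0, -21>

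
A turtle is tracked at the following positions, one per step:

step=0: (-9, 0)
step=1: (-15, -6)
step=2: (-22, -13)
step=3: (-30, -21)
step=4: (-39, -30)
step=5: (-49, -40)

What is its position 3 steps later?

(-85, -76)

Successive displacements: (-6, -6), (-7, -7), (-8, -8), (-9, -9), (-10, -10) — each changes by (-1, -1).
step 6: (-49, -40) + (-11, -11) → (-60, -51)
step 7: (-60, -51) + (-12, -12) → (-72, -63)
step 8: (-72, -63) + (-13, -13) → (-85, -76)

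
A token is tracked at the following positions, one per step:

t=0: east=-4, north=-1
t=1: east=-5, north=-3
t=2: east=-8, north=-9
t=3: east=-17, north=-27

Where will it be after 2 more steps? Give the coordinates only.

The jumps are (-1,-2), (-3,-6), (-9,-18) — a geometric progression with ratio 3.
step 4: east=-17, north=-27 + (-27,-54) → east=-44, north=-81
step 5: east=-44, north=-81 + (-81,-162) → east=-125, north=-243

east=-125, north=-243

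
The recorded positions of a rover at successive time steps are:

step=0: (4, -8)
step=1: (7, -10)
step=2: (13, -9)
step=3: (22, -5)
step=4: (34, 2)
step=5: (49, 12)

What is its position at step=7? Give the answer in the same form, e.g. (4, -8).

First differences are (+3, -2), (+6, +1), (+9, +4), (+12, +7), (+15, +10); their common second difference is (+3, +3) (constant acceleration).
step 6: (49, 12) + (+18, +13) → (67, 25)
step 7: (67, 25) + (+21, +16) → (88, 41)

(88, 41)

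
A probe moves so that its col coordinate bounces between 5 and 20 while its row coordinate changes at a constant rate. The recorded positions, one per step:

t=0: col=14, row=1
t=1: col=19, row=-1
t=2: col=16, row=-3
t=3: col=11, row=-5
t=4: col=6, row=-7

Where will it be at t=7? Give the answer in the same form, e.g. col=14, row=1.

col=19, row=-13

The col coordinate reflects between 5 and 20, moving 5 per step.
  step 5: 6 → 9
  step 6: 9 → 14
  step 7: 14 → 19
The row coordinate changes by -2 each step: at step 7 it is -13.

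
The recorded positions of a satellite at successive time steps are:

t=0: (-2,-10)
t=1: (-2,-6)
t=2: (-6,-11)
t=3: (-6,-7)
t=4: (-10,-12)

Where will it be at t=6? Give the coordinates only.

Step-to-step displacements: (+0,+4), (-4,-5), (+0,+4), (-4,-5) — a repeating cycle of length 2.
step 5: apply (+0,+4) → (-10,-8)
step 6: apply (-4,-5) → (-14,-13)

(-14,-13)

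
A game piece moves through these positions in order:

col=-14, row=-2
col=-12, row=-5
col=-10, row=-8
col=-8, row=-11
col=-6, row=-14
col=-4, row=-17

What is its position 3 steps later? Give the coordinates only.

Each step adds (+2, -3) to the position.
step 6: col=-4, row=-17 + (+2, -3) → col=-2, row=-20
step 7: col=-2, row=-20 + (+2, -3) → col=0, row=-23
step 8: col=0, row=-23 + (+2, -3) → col=2, row=-26

col=2, row=-26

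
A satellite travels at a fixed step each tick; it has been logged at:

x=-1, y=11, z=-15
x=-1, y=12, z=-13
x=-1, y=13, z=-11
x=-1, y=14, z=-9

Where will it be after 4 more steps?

x=-1, y=18, z=-1

Constant displacement of (+0, +1, +2) per step.
step 4: x=-1, y=14, z=-9 + (+0, +1, +2) → x=-1, y=15, z=-7
step 5: x=-1, y=15, z=-7 + (+0, +1, +2) → x=-1, y=16, z=-5
step 6: x=-1, y=16, z=-5 + (+0, +1, +2) → x=-1, y=17, z=-3
step 7: x=-1, y=17, z=-3 + (+0, +1, +2) → x=-1, y=18, z=-1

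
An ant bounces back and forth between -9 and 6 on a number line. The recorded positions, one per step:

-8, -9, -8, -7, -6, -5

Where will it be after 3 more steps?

The value reflects between -9 and 6, moving 1 per step.
  step 6: -5 → -4
  step 7: -4 → -3
  step 8: -3 → -2

-2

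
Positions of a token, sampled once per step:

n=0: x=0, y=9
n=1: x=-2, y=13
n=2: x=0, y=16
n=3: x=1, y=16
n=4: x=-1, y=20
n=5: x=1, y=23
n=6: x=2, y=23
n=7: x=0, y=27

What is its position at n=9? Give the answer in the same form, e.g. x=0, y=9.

Step-to-step displacements: (-2, +4), (+2, +3), (+1, +0), (-2, +4), (+2, +3), (+1, +0), (-2, +4) — a repeating cycle of length 3.
step 8: apply (+2, +3) → x=2, y=30
step 9: apply (+1, +0) → x=3, y=30

x=3, y=30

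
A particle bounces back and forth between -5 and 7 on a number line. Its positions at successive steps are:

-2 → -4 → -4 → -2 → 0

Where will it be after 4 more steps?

The value reflects between -5 and 7, moving 2 per step.
  step 5: 0 → 2
  step 6: 2 → 4
  step 7: 4 → 6
  step 8: 6 → 6

6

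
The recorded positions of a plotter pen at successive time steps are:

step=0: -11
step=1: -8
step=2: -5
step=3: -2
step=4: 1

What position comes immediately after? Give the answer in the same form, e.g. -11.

The position changes by +3 every step.
step 5: 1 + 3 → 4

4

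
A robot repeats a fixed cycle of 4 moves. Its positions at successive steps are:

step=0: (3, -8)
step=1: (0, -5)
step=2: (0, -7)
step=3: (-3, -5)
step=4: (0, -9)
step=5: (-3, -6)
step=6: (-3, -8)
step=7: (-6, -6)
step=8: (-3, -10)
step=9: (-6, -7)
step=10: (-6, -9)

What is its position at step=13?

The moves between consecutive positions are (-3, +3), (+0, -2), (-3, +2), (+3, -4), (-3, +3), (+0, -2), (-3, +2), (+3, -4), (-3, +3), (+0, -2); they repeat the 4-cycle [(-3, +3), (+0, -2), (-3, +2), (+3, -4)].
step 11: apply (-3, +2) → (-9, -7)
step 12: apply (+3, -4) → (-6, -11)
step 13: apply (-3, +3) → (-9, -8)

(-9, -8)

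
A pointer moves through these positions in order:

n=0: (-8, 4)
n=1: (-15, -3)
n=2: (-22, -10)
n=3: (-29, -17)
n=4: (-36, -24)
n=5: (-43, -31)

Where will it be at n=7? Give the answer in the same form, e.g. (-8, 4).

Each step adds (-7, -7) to the position.
step 6: (-43, -31) + (-7, -7) → (-50, -38)
step 7: (-50, -38) + (-7, -7) → (-57, -45)

(-57, -45)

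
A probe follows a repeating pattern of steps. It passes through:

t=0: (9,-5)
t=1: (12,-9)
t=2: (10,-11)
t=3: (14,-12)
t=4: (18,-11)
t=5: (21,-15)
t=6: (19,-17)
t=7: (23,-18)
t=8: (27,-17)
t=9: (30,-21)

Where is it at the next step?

(28,-23)

Differencing gives (+3,-4), (-2,-2), (+4,-1), (+4,+1), (+3,-4), (-2,-2), (+4,-1), (+4,+1), (+3,-4). This is the pattern (+3,-4), (-2,-2), (+4,-1), (+4,+1) repeated.
step 10: apply (-2,-2) → (28,-23)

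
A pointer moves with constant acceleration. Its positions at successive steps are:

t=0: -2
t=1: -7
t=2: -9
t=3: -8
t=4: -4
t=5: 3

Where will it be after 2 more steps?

Successive displacements: -5, -2, +1, +4, +7 — each changes by +3.
step 6: 3 + 10 → 13
step 7: 13 + 13 → 26

26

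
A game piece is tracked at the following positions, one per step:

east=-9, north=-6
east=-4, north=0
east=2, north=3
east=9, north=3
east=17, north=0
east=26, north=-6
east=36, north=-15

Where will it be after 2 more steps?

First differences are (+5,+6), (+6,+3), (+7,+0), (+8,-3), (+9,-6), (+10,-9); their common second difference is (+1,-3) (constant acceleration).
step 7: east=36, north=-15 + (+11,-12) → east=47, north=-27
step 8: east=47, north=-27 + (+12,-15) → east=59, north=-42

east=59, north=-42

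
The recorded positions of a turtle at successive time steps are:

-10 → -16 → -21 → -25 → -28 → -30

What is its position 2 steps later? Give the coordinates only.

First differences are -6, -5, -4, -3, -2; their common second difference is +1 (constant acceleration).
step 6: -30 − 1 → -31
step 7: -31 + 0 → -31

-31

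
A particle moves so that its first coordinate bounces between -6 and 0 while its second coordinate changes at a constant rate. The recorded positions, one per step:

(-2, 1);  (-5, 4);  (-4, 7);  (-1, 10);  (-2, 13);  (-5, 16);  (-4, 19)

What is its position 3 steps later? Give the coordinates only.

The first coordinate travels 3 per step and bounces off the walls at -6 and 0.
  step 7: -4 → -1
  step 8: -1 → -2
  step 9: -2 → -5
The second coordinate changes by +3 each step: at step 9 it is 28.

(-5, 28)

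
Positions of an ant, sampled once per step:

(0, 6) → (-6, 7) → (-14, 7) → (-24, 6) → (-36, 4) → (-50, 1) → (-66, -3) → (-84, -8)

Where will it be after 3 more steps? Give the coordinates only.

(-150, -29)

Taking differences between consecutive positions: (-6, +1), (-8, +0), (-10, -1), (-12, -2), (-14, -3), (-16, -4), (-18, -5). These grow by (-2, -1) each step.
step 8: (-84, -8) + (-20, -6) → (-104, -14)
step 9: (-104, -14) + (-22, -7) → (-126, -21)
step 10: (-126, -21) + (-24, -8) → (-150, -29)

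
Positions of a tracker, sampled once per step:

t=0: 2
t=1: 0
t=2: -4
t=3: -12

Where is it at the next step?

-28

The jumps are -2, -4, -8 — a geometric progression with ratio 2.
step 4: -12 − 16 → -28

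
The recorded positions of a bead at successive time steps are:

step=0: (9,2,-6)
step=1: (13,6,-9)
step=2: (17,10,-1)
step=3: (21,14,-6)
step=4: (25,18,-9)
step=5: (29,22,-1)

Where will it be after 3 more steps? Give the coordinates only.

First: linear, +4 per step → 41 at step 8.
Second: linear, +4 per step → 34 at step 8.
Third: cycles through -6, -9, -1 every 3 steps. Step 8 lands at position 2 of the cycle → -1.

(41,34,-1)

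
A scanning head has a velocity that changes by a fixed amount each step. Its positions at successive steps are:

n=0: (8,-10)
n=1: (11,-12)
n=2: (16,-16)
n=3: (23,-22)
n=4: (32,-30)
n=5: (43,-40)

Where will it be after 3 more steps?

Taking differences between consecutive positions: (+3,-2), (+5,-4), (+7,-6), (+9,-8), (+11,-10). These grow by (+2,-2) each step.
step 6: (43,-40) + (+13,-12) → (56,-52)
step 7: (56,-52) + (+15,-14) → (71,-66)
step 8: (71,-66) + (+17,-16) → (88,-82)

(88,-82)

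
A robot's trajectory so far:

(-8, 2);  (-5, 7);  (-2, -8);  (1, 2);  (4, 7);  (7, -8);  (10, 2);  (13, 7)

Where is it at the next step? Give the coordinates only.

First: linear, +3 per step → 16 at step 8.
Second: cycles through 2, 7, -8 every 3 steps. Step 8 lands at position 2 of the cycle → -8.

(16, -8)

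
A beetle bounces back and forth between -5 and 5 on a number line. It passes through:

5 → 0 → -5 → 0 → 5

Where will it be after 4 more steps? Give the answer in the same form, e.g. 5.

5

The value reflects between -5 and 5, moving 5 per step.
  step 5: 5 → 0
  step 6: 0 → -5
  step 7: -5 → 0
  step 8: 0 → 5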